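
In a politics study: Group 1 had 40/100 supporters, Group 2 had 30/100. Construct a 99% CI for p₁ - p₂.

p̂₁ = 0.4, p̂₂ = 0.3. Difference = 0.1. CI = (-0.073, 0.273)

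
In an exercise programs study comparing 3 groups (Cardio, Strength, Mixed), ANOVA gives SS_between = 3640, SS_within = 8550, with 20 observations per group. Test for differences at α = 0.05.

df_between = 2, df_within = 57. F = MS_between/MS_within = 1820.0/150.0 = 12.133. F_crit ≈ 3.159. Reject H₀. At least one mean differs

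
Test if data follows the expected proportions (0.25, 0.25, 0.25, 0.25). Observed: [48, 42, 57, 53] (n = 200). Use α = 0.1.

Expected: [50.0, 50.0, 50.0, 50.0]. χ² = 2.52. df = 3, critical = 6.251. Fail to reject H₀.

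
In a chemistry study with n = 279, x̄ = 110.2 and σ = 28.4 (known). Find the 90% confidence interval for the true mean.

CI = x̄ ± z*(σ/√n) = 110.2 ± 1.645(28.4/√279) = 110.2 ± 2.8 = (107.4, 113.0)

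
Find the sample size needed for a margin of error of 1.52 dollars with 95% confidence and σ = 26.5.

n = (z*σ/E)² = (1.96×26.5/1.52)² = 1167.7 → n = 1168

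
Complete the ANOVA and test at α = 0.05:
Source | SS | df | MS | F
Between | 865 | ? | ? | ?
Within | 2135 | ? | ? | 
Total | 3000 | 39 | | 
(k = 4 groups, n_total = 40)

df_between = 3, df_within = 36. MS_between = 288.33, MS_within = 59.31. F = 4.862, F_crit ≈ 2.866. Reject H₀.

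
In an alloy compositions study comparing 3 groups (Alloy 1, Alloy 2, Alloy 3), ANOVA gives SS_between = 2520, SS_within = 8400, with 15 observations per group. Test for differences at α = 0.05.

df_between = 2, df_within = 42. F = MS_between/MS_within = 1260.0/200.0 = 6.3. F_crit ≈ 3.22. Reject H₀. At least one mean differs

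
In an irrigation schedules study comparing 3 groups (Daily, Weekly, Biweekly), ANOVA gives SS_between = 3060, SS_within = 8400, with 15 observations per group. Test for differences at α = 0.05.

df_between = 2, df_within = 42. F = MS_between/MS_within = 1530.0/200.0 = 7.65. F_crit ≈ 3.22. Reject H₀. At least one mean differs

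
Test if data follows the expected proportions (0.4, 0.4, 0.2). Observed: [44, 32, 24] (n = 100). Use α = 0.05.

Expected: [40.0, 40.0, 20.0]. χ² = 2.8. df = 2, critical = 5.991. Fail to reject H₀.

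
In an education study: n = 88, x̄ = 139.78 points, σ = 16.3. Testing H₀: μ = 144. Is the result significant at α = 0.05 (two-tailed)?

z = (139.78 - 144)/(16.3/√88) = -2.429. Since |z| > 1.96, significant at α = 0.05.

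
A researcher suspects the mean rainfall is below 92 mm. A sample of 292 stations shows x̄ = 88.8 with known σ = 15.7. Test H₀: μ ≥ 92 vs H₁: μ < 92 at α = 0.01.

z = -3.483. Critical value: -2.33. Reject H₀.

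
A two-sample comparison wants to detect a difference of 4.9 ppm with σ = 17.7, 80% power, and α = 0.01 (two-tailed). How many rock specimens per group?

n per group = 2(z_α/2 + z_β)²σ²/d² = 2×(2.576 + 0.84)²×17.7²/4.9² = 304.5 → n = 305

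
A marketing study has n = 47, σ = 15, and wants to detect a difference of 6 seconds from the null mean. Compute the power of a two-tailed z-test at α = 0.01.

SE = σ/√n = 15/√47 = 2.188. Non-centrality λ = d/SE = 6/2.188 = 2.742. Power ≈ Φ(λ - z_{α/2}) = Φ(2.742 - 2.576) = Φ(0.166) = 0.566.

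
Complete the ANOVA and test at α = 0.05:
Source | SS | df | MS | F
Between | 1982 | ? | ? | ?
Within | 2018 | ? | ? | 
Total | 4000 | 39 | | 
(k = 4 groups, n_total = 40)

df_between = 3, df_within = 36. MS_between = 660.67, MS_within = 56.06. F = 11.786, F_crit ≈ 2.866. Reject H₀.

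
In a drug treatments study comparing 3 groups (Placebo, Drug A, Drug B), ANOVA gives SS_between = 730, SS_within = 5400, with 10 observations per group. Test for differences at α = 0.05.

df_between = 2, df_within = 27. F = MS_between/MS_within = 365.0/200.0 = 1.825. F_crit ≈ 3.354. Fail to reject H₀.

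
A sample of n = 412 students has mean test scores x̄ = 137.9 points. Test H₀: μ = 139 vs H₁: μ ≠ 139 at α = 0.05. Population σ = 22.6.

z = (x̄ - μ₀)/(σ/√n) = (137.9 - 139)/(22.6/√412) = -0.988. Critical value: ±1.96. Since |-0.988| ≤ 1.96, Fail to reject H₀.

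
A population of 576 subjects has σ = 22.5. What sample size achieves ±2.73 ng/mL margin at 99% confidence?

Without FPC: n₀ = (2.576×22.5/2.73)² = 450.746. With FPC: n = n₀N/(n₀+N-1) = 253.1 → n = 254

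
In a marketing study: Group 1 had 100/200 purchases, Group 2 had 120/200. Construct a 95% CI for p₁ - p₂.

p̂₁ = 0.5, p̂₂ = 0.6. Difference = -0.1. CI = (-0.197, -0.003)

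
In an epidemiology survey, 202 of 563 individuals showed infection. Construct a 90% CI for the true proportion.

p̂ = 0.359. CI = p̂ ± z*√(p̂(1-p̂)/n) = (0.326, 0.392)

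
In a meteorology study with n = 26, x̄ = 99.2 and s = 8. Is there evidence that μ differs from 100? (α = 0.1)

t = (x̄ - μ₀)/(s/√n) = (99.2 - 100)/(8/√26) = -0.51. df = 25, critical t = ±1.708. Fail to reject H₀.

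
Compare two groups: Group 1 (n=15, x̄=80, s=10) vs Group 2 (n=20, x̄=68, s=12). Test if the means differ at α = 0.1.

Pooled sp = 11.2. t = 3.138, df = 33. Critical t = ±1.692. Reject H₀.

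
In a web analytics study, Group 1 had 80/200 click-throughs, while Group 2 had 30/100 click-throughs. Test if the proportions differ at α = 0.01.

p̂₁ = 0.4, p̂₂ = 0.3, pooled p̂ = 0.367. z = 1.694. Critical: ±2.576. Fail to reject H₀.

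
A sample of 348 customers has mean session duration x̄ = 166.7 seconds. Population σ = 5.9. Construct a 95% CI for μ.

CI = x̄ ± z*(σ/√n) = 166.7 ± 1.96(5.9/√348) = 166.7 ± 0.62 = (166.08, 167.32)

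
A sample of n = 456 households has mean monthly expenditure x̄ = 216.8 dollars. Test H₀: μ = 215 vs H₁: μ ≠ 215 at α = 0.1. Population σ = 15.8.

z = (x̄ - μ₀)/(σ/√n) = (216.8 - 215)/(15.8/√456) = 2.433. Critical value: ±1.645. Since |2.433| > 1.645, Reject H₀.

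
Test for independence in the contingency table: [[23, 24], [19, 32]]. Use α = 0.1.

χ² = 1.363. df = 1, critical = 2.706. Fail to reject H₀. No evidence of dependence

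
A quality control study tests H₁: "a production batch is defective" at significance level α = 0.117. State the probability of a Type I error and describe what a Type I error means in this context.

P(Type I error) = α = 0.117. A Type I error is rejecting H₀ when H₀ is actually true (false positive) — here, concluding that a production batch is defective when in fact this is not the case. Consequence: scrapping a good batch — wasted material and cost for no reason.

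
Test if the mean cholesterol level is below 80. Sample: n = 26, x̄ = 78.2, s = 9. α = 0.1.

t = (78.2 - 80)/(9/√26) = -1.02, df = 25. Critical t = -1.316. Fail to reject H₀.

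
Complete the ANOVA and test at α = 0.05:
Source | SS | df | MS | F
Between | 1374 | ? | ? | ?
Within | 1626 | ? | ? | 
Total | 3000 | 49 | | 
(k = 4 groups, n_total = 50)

df_between = 3, df_within = 46. MS_between = 458.0, MS_within = 35.35. F = 12.957, F_crit ≈ 2.807. Reject H₀.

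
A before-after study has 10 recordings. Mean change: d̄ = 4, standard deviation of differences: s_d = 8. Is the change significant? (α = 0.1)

t = d̄/(s_d/√n) = 4/(8/√10) = 1.581. df = 9, critical t = ±1.833. Fail to reject H₀.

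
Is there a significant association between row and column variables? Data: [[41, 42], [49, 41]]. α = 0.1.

χ² = 0.441. df = 1, critical = 2.706. Fail to reject H₀. No evidence of dependence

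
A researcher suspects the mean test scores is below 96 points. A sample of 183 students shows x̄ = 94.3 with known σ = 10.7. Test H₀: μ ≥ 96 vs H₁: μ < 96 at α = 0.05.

z = -2.149. Critical value: -1.645. Reject H₀.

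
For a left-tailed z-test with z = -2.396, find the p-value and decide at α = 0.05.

p = P(Z < -2.396) = Φ(-2.396) ≈ 0.0083. Since p < 0.05, reject H₀ (significant) at α = 0.05.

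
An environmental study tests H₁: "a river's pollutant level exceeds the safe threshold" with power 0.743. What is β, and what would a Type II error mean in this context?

β = 1 - power = 1 - 0.743 = 0.257. A Type II error is failing to reject H₀ when H₀ is false (false negative) — here, failing to conclude that a river's pollutant level exceeds the safe threshold when in fact it is true. Consequence: allowing unsafe pollution to continue.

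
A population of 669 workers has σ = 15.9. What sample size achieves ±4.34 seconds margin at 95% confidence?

Without FPC: n₀ = (1.96×15.9/4.34)² = 51.562. With FPC: n = n₀N/(n₀+N-1) = 47.9 → n = 48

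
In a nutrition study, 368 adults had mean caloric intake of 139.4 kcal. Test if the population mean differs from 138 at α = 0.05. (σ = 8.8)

z = (x̄ - μ₀)/(σ/√n) = (139.4 - 138)/(8.8/√368) = 3.052. Critical value: ±1.96. Since |3.052| > 1.96, Reject H₀.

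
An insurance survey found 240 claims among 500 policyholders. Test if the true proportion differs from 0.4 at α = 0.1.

p̂ = 0.48, p₀ = 0.4. z = (p̂ - p₀)/√(p₀(1-p₀)/n) = 3.651. Critical: ±1.645. Reject H₀.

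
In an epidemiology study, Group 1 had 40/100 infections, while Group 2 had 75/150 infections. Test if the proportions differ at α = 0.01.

p̂₁ = 0.4, p̂₂ = 0.5, pooled p̂ = 0.46. z = -1.554. Critical: ±2.576. Fail to reject H₀.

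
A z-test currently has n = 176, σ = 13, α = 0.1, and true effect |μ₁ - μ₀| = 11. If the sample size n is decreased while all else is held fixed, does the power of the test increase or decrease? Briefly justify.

Power decreases: a smaller n inflates the standard error σ/√n, pulling the sampling distribution under H₁ back toward the critical value.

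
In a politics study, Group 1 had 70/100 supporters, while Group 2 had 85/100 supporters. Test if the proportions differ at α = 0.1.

p̂₁ = 0.7, p̂₂ = 0.85, pooled p̂ = 0.775. z = -2.54. Critical: ±1.645. Reject H₀.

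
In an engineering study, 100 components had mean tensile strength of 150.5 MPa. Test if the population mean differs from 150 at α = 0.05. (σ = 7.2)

z = (x̄ - μ₀)/(σ/√n) = (150.5 - 150)/(7.2/√100) = 0.694. Critical value: ±1.96. Since |0.694| ≤ 1.96, Fail to reject H₀.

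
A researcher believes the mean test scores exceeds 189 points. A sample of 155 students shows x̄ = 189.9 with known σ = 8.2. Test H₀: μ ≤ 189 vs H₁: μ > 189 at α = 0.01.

z = 1.366. Critical value: 2.33. Fail to reject H₀.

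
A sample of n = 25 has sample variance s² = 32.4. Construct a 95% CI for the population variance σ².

df = 24. χ²_{0.025} = 39.364, χ²_{0.975} = 12.401. CI for σ² = ((n-1)s²/χ²_{α/2}, (n-1)s²/χ²_{1-α/2}) = (24·32.4/39.364, 24·32.4/12.401) = (19.75, 62.7)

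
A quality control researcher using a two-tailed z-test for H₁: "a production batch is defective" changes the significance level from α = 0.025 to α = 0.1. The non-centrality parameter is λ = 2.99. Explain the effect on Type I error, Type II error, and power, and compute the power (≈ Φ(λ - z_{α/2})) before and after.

Increasing α from 0.025 to 0.1:
• Type I error rate increases (α is the Type I rate by definition).
• Critical value moves from z_{α/2} = 2.241 to 1.645, so power = Φ(λ - z_{α/2}) goes from Φ(2.99 - 2.241) = 0.773 to Φ(2.99 - 1.645) = 0.911.
• Type II error rate β = 1 - power therefore decreases (0.227 → 0.089).
Appropriate when false negatives are costly — here, shipping a defective batch — faulty products reach customers.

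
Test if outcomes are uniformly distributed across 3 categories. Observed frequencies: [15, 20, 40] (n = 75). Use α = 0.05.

Expected = 25 each. χ² = Σ(O-E)²/E = 14.0. df = 2, critical value = 5.991. Reject H₀.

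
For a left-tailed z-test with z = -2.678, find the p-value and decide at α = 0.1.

p = P(Z < -2.678) = Φ(-2.678) ≈ 0.0037. Since p < 0.1, reject H₀ (significant) at α = 0.1.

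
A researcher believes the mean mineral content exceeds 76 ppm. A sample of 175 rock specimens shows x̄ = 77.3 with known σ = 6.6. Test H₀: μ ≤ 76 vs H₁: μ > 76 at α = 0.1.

z = 2.606. Critical value: 1.28. Reject H₀.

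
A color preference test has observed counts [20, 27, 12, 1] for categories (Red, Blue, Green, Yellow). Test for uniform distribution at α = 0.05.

Expected = 15 each. χ² = Σ(O-E)²/E = 24.933. df = 3, critical value = 7.815. Reject H₀.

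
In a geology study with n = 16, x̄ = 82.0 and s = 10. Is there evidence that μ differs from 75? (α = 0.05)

t = (x̄ - μ₀)/(s/√n) = (82.0 - 75)/(10/√16) = 2.8. df = 15, critical t = ±2.131. Reject H₀.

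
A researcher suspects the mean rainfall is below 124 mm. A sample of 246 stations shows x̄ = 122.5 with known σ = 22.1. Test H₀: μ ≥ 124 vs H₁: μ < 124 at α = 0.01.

z = -1.065. Critical value: -2.33. Fail to reject H₀.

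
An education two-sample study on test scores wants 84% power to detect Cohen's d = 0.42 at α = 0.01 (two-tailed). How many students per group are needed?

z_{α/2} = 2.576, z_β = Φ⁻¹(0.84) = 0.994. For small effect (d = 0.42): n per group = 2(z_{α/2} + z_β)²/d² = 2(2.576 + 0.994)²/0.42² = 144.5 → 145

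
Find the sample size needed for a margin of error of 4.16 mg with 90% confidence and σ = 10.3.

n = (z*σ/E)² = (1.645×10.3/4.16)² = 16.6 → n = 17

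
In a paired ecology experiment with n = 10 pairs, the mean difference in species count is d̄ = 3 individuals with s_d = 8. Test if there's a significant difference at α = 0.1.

t = d̄/(s_d/√n) = 3/(8/√10) = 1.186. df = 9, critical t = ±1.833. Fail to reject H₀.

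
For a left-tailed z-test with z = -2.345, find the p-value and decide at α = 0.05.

p = P(Z < -2.345) = Φ(-2.345) ≈ 0.0095. Since p < 0.05, reject H₀ (significant) at α = 0.05.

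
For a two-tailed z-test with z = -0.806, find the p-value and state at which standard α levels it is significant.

p = 2·P(Z > |-0.806|) = 2·(1 - Φ(0.806)) ≈ 0.4202. Not significant at any standard level.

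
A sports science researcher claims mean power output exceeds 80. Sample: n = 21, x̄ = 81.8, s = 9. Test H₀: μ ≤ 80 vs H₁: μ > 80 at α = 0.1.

t = (81.8 - 80)/(9/√21) = 0.917, df = 20. Critical t = 1.325. Fail to reject H₀.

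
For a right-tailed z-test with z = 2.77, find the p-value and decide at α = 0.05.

p = P(Z > 2.77) = 1 - Φ(2.77) ≈ 0.0028. Since p < 0.05, reject H₀ (significant) at α = 0.05.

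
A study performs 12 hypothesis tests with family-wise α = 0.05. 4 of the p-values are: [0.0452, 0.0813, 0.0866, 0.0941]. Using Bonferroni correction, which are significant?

Bonferroni α = 0.05/12 = 0.00417. None of the given p-values are significant.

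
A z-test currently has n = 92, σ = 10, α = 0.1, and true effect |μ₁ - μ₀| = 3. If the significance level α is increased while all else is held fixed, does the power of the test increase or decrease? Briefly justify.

Power increases: a larger α lowers the critical value, so more of the H₁ sampling distribution falls in the rejection region.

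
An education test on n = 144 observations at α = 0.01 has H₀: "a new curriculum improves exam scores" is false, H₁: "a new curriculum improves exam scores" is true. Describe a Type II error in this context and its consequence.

Type II error: failing to reject H₀ when it is false — concluding that a new curriculum improves exam scores is not supported when in fact it is. Consequence: keeping the old curriculum when the new one would have helped students.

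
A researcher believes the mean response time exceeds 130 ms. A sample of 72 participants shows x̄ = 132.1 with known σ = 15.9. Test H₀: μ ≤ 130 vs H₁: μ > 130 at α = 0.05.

z = 1.121. Critical value: 1.645. Fail to reject H₀.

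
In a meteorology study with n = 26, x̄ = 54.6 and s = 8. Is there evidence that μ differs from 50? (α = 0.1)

t = (x̄ - μ₀)/(s/√n) = (54.6 - 50)/(8/√26) = 2.932. df = 25, critical t = ±1.708. Reject H₀.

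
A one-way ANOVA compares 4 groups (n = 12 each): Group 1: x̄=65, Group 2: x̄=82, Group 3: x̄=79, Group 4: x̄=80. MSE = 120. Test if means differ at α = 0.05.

Grand mean = 76.5. SS_between = 2172.0, MS_between = 724.0. F = 6.033, F_crit ≈ 2.816. Reject H₀.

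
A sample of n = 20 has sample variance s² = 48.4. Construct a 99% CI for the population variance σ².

df = 19. χ²_{0.005} = 38.582, χ²_{0.995} = 6.844. CI for σ² = ((n-1)s²/χ²_{α/2}, (n-1)s²/χ²_{1-α/2}) = (19·48.4/38.582, 19·48.4/6.844) = (23.83, 134.37)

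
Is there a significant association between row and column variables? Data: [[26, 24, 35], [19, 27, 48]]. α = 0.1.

χ² = 2.856. df = 2, critical = 4.605. Fail to reject H₀. No evidence of dependence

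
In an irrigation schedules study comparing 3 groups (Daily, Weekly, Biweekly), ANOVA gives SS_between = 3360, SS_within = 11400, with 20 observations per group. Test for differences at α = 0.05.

df_between = 2, df_within = 57. F = MS_between/MS_within = 1680.0/200.0 = 8.4. F_crit ≈ 3.159. Reject H₀. At least one mean differs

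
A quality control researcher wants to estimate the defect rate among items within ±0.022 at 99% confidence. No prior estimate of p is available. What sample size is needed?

Conservative approach: use p = 0.5 (maximizes p(1-p) = 0.25). n = z²(0.25)/E² = 2.576²×0.25/0.022² = 3427.6 → n = 3428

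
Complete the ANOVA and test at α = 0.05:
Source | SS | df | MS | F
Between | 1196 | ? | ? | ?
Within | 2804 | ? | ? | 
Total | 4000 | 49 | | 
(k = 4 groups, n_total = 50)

df_between = 3, df_within = 46. MS_between = 398.67, MS_within = 60.96. F = 6.54, F_crit ≈ 2.807. Reject H₀.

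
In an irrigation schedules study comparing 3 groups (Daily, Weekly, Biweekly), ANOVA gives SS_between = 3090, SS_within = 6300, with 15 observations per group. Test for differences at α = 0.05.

df_between = 2, df_within = 42. F = MS_between/MS_within = 1545.0/150.0 = 10.3. F_crit ≈ 3.22. Reject H₀. At least one mean differs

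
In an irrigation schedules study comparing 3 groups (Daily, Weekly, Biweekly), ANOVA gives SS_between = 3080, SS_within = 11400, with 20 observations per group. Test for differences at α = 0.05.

df_between = 2, df_within = 57. F = MS_between/MS_within = 1540.0/200.0 = 7.7. F_crit ≈ 3.159. Reject H₀. At least one mean differs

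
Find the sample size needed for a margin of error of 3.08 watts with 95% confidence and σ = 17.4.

n = (z*σ/E)² = (1.96×17.4/3.08)² = 122.6 → n = 123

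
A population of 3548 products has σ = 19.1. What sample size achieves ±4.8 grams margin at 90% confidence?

Without FPC: n₀ = (1.645×19.1/4.8)² = 42.847. With FPC: n = n₀N/(n₀+N-1) = 42.3 → n = 43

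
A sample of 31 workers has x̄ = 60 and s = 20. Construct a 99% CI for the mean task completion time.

CI = x̄ ± t*(s/√n) = 60 ± 2.75(20/√31) = (50.12, 69.88)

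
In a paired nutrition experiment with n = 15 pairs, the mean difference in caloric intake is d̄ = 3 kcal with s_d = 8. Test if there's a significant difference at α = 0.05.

t = d̄/(s_d/√n) = 3/(8/√15) = 1.452. df = 14, critical t = ±2.145. Fail to reject H₀.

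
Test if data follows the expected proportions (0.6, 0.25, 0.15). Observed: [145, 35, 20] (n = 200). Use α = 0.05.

Expected: [120.0, 50.0, 30.0]. χ² = 13.042. df = 2, critical = 5.991. Reject H₀.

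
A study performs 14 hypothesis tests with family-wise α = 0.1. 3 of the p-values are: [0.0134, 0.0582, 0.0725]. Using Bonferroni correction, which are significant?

Bonferroni α = 0.1/14 = 0.00714. None of the given p-values are significant.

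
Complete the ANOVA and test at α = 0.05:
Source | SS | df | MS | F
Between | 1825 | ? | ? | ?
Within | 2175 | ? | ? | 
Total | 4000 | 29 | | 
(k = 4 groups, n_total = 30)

df_between = 3, df_within = 26. MS_between = 608.33, MS_within = 83.65. F = 7.272, F_crit ≈ 2.975. Reject H₀.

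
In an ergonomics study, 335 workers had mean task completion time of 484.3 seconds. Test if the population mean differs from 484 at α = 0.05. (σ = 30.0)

z = (x̄ - μ₀)/(σ/√n) = (484.3 - 484)/(30.0/√335) = 0.183. Critical value: ±1.96. Since |0.183| ≤ 1.96, Fail to reject H₀.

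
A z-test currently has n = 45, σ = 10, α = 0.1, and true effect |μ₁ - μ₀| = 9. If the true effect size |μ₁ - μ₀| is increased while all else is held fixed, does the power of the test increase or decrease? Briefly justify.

Power increases: a larger true effect increases the non-centrality λ = |μ₁ - μ₀|/(σ/√n).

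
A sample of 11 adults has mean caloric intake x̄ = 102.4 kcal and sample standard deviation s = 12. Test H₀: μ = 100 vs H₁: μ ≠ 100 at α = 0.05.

t = (x̄ - μ₀)/(s/√n) = (102.4 - 100)/(12/√11) = 0.663. df = 10, critical t = ±2.228. Fail to reject H₀.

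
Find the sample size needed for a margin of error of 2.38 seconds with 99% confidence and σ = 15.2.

n = (z*σ/E)² = (2.576×15.2/2.38)² = 270.7 → n = 271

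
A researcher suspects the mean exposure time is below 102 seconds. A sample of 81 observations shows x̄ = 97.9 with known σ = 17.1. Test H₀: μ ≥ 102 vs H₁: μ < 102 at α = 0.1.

z = -2.158. Critical value: -1.28. Reject H₀.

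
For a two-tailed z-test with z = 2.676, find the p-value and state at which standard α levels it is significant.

p = 2·P(Z > |2.676|) = 2·(1 - Φ(2.676)) ≈ 0.0075. Significant at α = 0.1; Significant at α = 0.05; Significant at α = 0.01.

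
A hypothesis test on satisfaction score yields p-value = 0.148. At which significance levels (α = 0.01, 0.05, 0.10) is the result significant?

p = 0.148. Not significant at any of the given levels.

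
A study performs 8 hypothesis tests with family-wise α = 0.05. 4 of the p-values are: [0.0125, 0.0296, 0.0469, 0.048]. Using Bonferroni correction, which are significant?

Bonferroni α = 0.05/8 = 0.00625. None of the given p-values are significant.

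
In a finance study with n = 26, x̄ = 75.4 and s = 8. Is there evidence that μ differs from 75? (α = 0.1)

t = (x̄ - μ₀)/(s/√n) = (75.4 - 75)/(8/√26) = 0.255. df = 25, critical t = ±1.708. Fail to reject H₀.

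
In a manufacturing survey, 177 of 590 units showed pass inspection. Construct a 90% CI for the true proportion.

p̂ = 0.3. CI = p̂ ± z*√(p̂(1-p̂)/n) = (0.269, 0.331)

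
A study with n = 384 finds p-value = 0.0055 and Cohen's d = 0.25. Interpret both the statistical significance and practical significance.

Statistically significant (p = 0.0055 < 0.05). Cohen's d = 0.25 indicates a small effect size. Both statistical and practical significance should be considered.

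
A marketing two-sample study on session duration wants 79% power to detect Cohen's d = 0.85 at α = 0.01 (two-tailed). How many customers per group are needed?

z_{α/2} = 2.576, z_β = Φ⁻¹(0.79) = 0.806. For large effect (d = 0.85): n per group = 2(z_{α/2} + z_β)²/d² = 2(2.576 + 0.806)²/0.85² = 31.7 → 32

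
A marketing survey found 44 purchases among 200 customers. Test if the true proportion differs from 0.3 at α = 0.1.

p̂ = 0.22, p₀ = 0.3. z = (p̂ - p₀)/√(p₀(1-p₀)/n) = -2.469. Critical: ±1.645. Reject H₀.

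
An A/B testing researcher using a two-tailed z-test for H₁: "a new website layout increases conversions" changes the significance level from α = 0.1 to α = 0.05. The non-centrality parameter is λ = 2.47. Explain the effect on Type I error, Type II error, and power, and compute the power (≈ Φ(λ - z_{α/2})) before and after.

Decreasing α from 0.1 to 0.05:
• Type I error rate decreases (α is the Type I rate by definition).
• Critical value moves from z_{α/2} = 1.645 to 1.96, so power = Φ(λ - z_{α/2}) goes from Φ(2.47 - 1.645) = 0.795 to Φ(2.47 - 1.96) = 0.695.
• Type II error rate β = 1 - power therefore increases (0.205 → 0.305).
Appropriate when false positives are costly — here, rolling out a layout that doesn't actually help — wasted engineering effort.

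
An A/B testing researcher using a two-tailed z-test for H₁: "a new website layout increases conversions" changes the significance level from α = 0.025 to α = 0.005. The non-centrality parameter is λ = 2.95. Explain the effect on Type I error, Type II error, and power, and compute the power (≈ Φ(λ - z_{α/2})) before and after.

Decreasing α from 0.025 to 0.005:
• Type I error rate decreases (α is the Type I rate by definition).
• Critical value moves from z_{α/2} = 2.241 to 2.807, so power = Φ(λ - z_{α/2}) goes from Φ(2.95 - 2.241) = 0.761 to Φ(2.95 - 2.807) = 0.557.
• Type II error rate β = 1 - power therefore increases (0.239 → 0.443).
Appropriate when false positives are costly — here, rolling out a layout that doesn't actually help — wasted engineering effort.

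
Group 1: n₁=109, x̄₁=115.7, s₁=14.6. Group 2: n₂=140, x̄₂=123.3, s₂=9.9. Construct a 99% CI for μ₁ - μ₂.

Difference = -7.6. SE = √(14.6²/109 + 9.9²/140) = 1.63. CI = (-11.8, -3.4)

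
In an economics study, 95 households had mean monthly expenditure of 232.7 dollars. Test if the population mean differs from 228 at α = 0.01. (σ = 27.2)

z = (x̄ - μ₀)/(σ/√n) = (232.7 - 228)/(27.2/√95) = 1.684. Critical value: ±2.576. Since |1.684| ≤ 2.576, Fail to reject H₀.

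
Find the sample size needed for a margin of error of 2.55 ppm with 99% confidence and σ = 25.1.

n = (z*σ/E)² = (2.576×25.1/2.55)² = 642.9 → n = 643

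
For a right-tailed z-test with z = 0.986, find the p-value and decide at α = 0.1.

p = P(Z > 0.986) = 1 - Φ(0.986) ≈ 0.1621. Since p ≥ 0.1, fail to reject H₀ (not significant) at α = 0.1.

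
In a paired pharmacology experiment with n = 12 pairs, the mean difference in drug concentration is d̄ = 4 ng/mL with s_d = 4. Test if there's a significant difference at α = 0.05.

t = d̄/(s_d/√n) = 4/(4/√12) = 3.464. df = 11, critical t = ±2.201. Reject H₀.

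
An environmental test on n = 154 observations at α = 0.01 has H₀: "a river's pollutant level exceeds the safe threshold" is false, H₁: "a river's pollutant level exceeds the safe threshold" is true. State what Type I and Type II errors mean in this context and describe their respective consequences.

Type I (false positive): concluding that a river's pollutant level exceeds the safe threshold when it is not — shutting down a compliant factory unnecessarily. Type II (false negative): failing to conclude that a river's pollutant level exceeds the safe threshold when it is — allowing unsafe pollution to continue. Which is costlier depends on domain priorities and is a judgement call rather than a statistical fact.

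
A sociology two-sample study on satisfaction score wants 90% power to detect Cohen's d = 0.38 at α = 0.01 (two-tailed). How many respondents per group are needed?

z_{α/2} = 2.576, z_β = Φ⁻¹(0.9) = 1.282. For small effect (d = 0.38): n per group = 2(z_{α/2} + z_β)²/d² = 2(2.576 + 1.282)²/0.38² = 206.2 → 207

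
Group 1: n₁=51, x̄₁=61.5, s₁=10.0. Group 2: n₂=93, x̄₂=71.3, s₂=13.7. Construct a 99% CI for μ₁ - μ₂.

Difference = -9.8. SE = √(10.0²/51 + 13.7²/93) = 1.995. CI = (-14.94, -4.66)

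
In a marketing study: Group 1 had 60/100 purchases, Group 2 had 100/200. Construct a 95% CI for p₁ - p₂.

p̂₁ = 0.6, p̂₂ = 0.5. Difference = 0.1. CI = (-0.018, 0.218)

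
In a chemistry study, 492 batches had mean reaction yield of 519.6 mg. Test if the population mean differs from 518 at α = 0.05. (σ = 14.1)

z = (x̄ - μ₀)/(σ/√n) = (519.6 - 518)/(14.1/√492) = 2.517. Critical value: ±1.96. Since |2.517| > 1.96, Reject H₀.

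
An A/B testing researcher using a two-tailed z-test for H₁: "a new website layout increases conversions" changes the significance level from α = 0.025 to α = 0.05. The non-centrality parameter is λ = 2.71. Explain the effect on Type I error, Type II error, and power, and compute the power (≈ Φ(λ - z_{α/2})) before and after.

Increasing α from 0.025 to 0.05:
• Type I error rate increases (α is the Type I rate by definition).
• Critical value moves from z_{α/2} = 2.241 to 1.96, so power = Φ(λ - z_{α/2}) goes from Φ(2.71 - 2.241) = 0.68 to Φ(2.71 - 1.96) = 0.773.
• Type II error rate β = 1 - power therefore decreases (0.32 → 0.227).
Appropriate when false negatives are costly — here, discarding a layout that would have improved conversions — lost revenue.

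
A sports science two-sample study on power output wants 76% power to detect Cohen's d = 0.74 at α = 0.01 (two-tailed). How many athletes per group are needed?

z_{α/2} = 2.576, z_β = Φ⁻¹(0.76) = 0.706. For medium effect (d = 0.74): n per group = 2(z_{α/2} + z_β)²/d² = 2(2.576 + 0.706)²/0.74² = 39.3 → 40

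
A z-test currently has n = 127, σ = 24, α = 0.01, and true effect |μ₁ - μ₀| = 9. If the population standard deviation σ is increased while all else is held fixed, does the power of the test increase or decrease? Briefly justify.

Power decreases: a larger σ inflates the standard error σ/√n, pulling the sampling distribution under H₁ back toward the critical value.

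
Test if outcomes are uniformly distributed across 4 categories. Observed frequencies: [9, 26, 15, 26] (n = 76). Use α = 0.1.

Expected = 19 each. χ² = Σ(O-E)²/E = 11.263. df = 3, critical value = 6.251. Reject H₀.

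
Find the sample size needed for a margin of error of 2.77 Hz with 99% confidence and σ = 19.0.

n = (z*σ/E)² = (2.576×19.0/2.77)² = 312.2 → n = 313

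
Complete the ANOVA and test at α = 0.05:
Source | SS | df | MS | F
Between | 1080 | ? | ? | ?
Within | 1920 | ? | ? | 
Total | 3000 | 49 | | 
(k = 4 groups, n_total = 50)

df_between = 3, df_within = 46. MS_between = 360.0, MS_within = 41.74. F = 8.625, F_crit ≈ 2.807. Reject H₀.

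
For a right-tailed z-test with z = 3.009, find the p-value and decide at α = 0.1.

p = P(Z > 3.009) = 1 - Φ(3.009) ≈ 0.0013. Since p < 0.1, reject H₀ (significant) at α = 0.1.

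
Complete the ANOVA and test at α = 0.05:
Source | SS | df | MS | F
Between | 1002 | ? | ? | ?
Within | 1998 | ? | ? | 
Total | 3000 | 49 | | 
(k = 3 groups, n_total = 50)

df_between = 2, df_within = 47. MS_between = 501.0, MS_within = 42.51. F = 11.785, F_crit ≈ 3.195. Reject H₀.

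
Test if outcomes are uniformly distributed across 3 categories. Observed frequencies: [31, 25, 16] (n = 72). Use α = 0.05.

Expected = 24 each. χ² = Σ(O-E)²/E = 4.75. df = 2, critical value = 5.991. Fail to reject H₀.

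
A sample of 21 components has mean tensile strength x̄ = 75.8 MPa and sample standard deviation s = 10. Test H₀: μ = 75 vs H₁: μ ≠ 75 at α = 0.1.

t = (x̄ - μ₀)/(s/√n) = (75.8 - 75)/(10/√21) = 0.367. df = 20, critical t = ±1.725. Fail to reject H₀.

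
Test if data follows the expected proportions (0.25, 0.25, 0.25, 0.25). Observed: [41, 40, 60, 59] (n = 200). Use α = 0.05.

Expected: [50.0, 50.0, 50.0, 50.0]. χ² = 7.24. df = 3, critical = 7.815. Fail to reject H₀.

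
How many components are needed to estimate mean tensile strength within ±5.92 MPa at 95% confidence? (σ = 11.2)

n = (z*σ/E)² = (1.96×11.2/5.92)² = 13.8 → n = 14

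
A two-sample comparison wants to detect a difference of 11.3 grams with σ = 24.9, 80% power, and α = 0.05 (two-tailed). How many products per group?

n per group = 2(z_α/2 + z_β)²σ²/d² = 2×(1.96 + 0.84)²×24.9²/11.3² = 76.1 → n = 77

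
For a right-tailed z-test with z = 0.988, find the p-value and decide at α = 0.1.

p = P(Z > 0.988) = 1 - Φ(0.988) ≈ 0.1616. Since p ≥ 0.1, fail to reject H₀ (not significant) at α = 0.1.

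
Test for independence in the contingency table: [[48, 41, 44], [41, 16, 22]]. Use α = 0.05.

χ² = 5.448. df = 2, critical = 5.991. Fail to reject H₀. No evidence of dependence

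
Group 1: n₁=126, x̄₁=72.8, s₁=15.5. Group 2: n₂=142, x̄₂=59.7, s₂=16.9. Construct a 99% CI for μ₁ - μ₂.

Difference = 13.1. SE = √(15.5²/126 + 16.9²/142) = 1.979. CI = (8.0, 18.2)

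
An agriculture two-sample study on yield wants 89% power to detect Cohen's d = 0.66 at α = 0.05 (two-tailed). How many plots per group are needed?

z_{α/2} = 1.96, z_β = Φ⁻¹(0.89) = 1.227. For medium effect (d = 0.66): n per group = 2(z_{α/2} + z_β)²/d² = 2(1.96 + 1.227)²/0.66² = 46.6 → 47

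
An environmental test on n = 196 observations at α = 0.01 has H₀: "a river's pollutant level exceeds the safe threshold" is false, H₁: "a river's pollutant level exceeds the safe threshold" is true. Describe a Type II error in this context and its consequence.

Type II error: failing to reject H₀ when it is false — concluding that a river's pollutant level exceeds the safe threshold is not supported when in fact it is. Consequence: allowing unsafe pollution to continue.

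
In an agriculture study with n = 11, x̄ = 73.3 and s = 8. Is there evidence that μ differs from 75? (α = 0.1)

t = (x̄ - μ₀)/(s/√n) = (73.3 - 75)/(8/√11) = -0.705. df = 10, critical t = ±1.812. Fail to reject H₀.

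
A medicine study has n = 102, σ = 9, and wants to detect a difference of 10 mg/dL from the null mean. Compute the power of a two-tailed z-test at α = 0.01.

SE = σ/√n = 9/√102 = 0.891. Non-centrality λ = d/SE = 10/0.891 = 11.222. Power ≈ Φ(λ - z_{α/2}) = Φ(11.222 - 2.576) = Φ(8.646) = 1.0.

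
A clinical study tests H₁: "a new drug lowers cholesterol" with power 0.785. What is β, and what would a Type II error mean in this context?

β = 1 - power = 1 - 0.785 = 0.215. A Type II error is failing to reject H₀ when H₀ is false (false negative) — here, failing to conclude that a new drug lowers cholesterol when in fact it is true. Consequence: shelving an effective drug — patients miss out on a treatment that would have helped.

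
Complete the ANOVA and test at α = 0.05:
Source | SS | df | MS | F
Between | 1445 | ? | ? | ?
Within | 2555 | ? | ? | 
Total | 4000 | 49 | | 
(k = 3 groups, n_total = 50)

df_between = 2, df_within = 47. MS_between = 722.5, MS_within = 54.36. F = 13.291, F_crit ≈ 3.195. Reject H₀.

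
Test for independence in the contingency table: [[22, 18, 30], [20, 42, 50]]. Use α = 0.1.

χ² = 5.284. df = 2, critical = 4.605. Reject H₀. Variables are dependent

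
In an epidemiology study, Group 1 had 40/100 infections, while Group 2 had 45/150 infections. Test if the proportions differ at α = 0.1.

p̂₁ = 0.4, p̂₂ = 0.3, pooled p̂ = 0.34. z = 1.635. Critical: ±1.645. Fail to reject H₀.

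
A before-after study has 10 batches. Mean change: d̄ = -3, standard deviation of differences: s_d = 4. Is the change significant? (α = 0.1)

t = d̄/(s_d/√n) = -3/(4/√10) = -2.372. df = 9, critical t = ±1.833. Reject H₀.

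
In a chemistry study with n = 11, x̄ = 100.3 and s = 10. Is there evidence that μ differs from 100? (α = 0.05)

t = (x̄ - μ₀)/(s/√n) = (100.3 - 100)/(10/√11) = 0.099. df = 10, critical t = ±2.228. Fail to reject H₀.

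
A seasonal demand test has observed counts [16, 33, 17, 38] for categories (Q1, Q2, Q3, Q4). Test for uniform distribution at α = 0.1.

Expected = 26 each. χ² = Σ(O-E)²/E = 14.385. df = 3, critical value = 6.251. Reject H₀.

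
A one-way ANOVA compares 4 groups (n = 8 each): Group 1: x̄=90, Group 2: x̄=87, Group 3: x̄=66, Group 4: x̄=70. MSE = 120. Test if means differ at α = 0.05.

Grand mean = 78.25. SS_between = 3462.0, MS_between = 1154.0. F = 9.617, F_crit ≈ 2.947. Reject H₀.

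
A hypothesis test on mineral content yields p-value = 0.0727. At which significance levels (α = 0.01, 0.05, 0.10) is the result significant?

p = 0.0727. Significant at: α = 0.1.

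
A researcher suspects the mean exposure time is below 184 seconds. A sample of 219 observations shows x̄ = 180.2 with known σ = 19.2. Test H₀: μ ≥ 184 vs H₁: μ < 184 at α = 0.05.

z = -2.929. Critical value: -1.645. Reject H₀.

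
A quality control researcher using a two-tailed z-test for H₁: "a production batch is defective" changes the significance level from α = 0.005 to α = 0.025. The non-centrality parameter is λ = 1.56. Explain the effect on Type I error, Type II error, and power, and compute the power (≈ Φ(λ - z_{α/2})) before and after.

Increasing α from 0.005 to 0.025:
• Type I error rate increases (α is the Type I rate by definition).
• Critical value moves from z_{α/2} = 2.807 to 2.241, so power = Φ(λ - z_{α/2}) goes from Φ(1.56 - 2.807) = 0.106 to Φ(1.56 - 2.241) = 0.248.
• Type II error rate β = 1 - power therefore decreases (0.894 → 0.752).
Appropriate when false negatives are costly — here, shipping a defective batch — faulty products reach customers.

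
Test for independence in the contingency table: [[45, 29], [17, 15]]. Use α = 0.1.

χ² = 0.544. df = 1, critical = 2.706. Fail to reject H₀. No evidence of dependence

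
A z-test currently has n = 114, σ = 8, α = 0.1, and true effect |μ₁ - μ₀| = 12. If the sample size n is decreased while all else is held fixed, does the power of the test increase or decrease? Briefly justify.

Power decreases: a smaller n inflates the standard error σ/√n, pulling the sampling distribution under H₁ back toward the critical value.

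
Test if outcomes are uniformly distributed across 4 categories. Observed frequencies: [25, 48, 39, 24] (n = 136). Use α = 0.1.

Expected = 34 each. χ² = Σ(O-E)²/E = 11.824. df = 3, critical value = 6.251. Reject H₀.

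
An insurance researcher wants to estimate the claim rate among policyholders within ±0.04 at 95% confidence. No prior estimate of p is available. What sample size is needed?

Conservative approach: use p = 0.5 (maximizes p(1-p) = 0.25). n = z²(0.25)/E² = 1.96²×0.25/0.04² = 600.2 → n = 601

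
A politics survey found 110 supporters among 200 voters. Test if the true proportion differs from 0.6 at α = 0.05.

p̂ = 0.55, p₀ = 0.6. z = (p̂ - p₀)/√(p₀(1-p₀)/n) = -1.443. Critical: ±1.96. Fail to reject H₀.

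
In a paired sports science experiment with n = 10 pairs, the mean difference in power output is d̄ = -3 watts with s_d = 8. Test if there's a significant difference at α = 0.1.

t = d̄/(s_d/√n) = -3/(8/√10) = -1.186. df = 9, critical t = ±1.833. Fail to reject H₀.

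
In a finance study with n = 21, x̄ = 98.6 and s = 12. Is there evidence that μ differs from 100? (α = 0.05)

t = (x̄ - μ₀)/(s/√n) = (98.6 - 100)/(12/√21) = -0.535. df = 20, critical t = ±2.086. Fail to reject H₀.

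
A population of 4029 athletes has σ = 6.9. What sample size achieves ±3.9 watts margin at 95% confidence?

Without FPC: n₀ = (1.96×6.9/3.9)² = 12.025. With FPC: n = n₀N/(n₀+N-1) = 12.0 → n = 12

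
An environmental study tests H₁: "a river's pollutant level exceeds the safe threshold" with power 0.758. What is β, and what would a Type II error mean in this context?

β = 1 - power = 1 - 0.758 = 0.242. A Type II error is failing to reject H₀ when H₀ is false (false negative) — here, failing to conclude that a river's pollutant level exceeds the safe threshold when in fact it is true. Consequence: allowing unsafe pollution to continue.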